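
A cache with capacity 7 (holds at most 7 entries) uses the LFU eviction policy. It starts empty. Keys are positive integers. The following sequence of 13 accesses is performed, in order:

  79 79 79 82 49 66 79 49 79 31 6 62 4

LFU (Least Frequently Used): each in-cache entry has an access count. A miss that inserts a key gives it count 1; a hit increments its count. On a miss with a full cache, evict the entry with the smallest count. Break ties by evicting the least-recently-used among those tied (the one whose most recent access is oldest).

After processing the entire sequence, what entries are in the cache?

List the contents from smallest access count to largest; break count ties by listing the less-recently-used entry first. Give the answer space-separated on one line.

Answer: 66 31 6 62 4 49 79

Derivation:
LFU simulation (capacity=7):
  1. access 79: MISS. Cache: [79(c=1)]
  2. access 79: HIT, count now 2. Cache: [79(c=2)]
  3. access 79: HIT, count now 3. Cache: [79(c=3)]
  4. access 82: MISS. Cache: [82(c=1) 79(c=3)]
  5. access 49: MISS. Cache: [82(c=1) 49(c=1) 79(c=3)]
  6. access 66: MISS. Cache: [82(c=1) 49(c=1) 66(c=1) 79(c=3)]
  7. access 79: HIT, count now 4. Cache: [82(c=1) 49(c=1) 66(c=1) 79(c=4)]
  8. access 49: HIT, count now 2. Cache: [82(c=1) 66(c=1) 49(c=2) 79(c=4)]
  9. access 79: HIT, count now 5. Cache: [82(c=1) 66(c=1) 49(c=2) 79(c=5)]
  10. access 31: MISS. Cache: [82(c=1) 66(c=1) 31(c=1) 49(c=2) 79(c=5)]
  11. access 6: MISS. Cache: [82(c=1) 66(c=1) 31(c=1) 6(c=1) 49(c=2) 79(c=5)]
  12. access 62: MISS. Cache: [82(c=1) 66(c=1) 31(c=1) 6(c=1) 62(c=1) 49(c=2) 79(c=5)]
  13. access 4: MISS, evict 82(c=1). Cache: [66(c=1) 31(c=1) 6(c=1) 62(c=1) 4(c=1) 49(c=2) 79(c=5)]
Total: 5 hits, 8 misses, 1 evictions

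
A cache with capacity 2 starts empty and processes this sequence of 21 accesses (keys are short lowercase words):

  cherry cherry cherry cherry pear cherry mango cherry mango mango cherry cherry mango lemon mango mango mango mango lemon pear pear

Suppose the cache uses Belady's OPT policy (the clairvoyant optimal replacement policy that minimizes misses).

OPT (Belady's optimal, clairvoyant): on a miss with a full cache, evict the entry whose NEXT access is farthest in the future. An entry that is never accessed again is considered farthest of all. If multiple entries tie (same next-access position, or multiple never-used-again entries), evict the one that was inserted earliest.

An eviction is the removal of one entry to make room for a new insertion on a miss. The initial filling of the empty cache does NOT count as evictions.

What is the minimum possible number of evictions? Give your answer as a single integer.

Answer: 3

Derivation:
OPT (Belady) simulation (capacity=2):
  1. access cherry: MISS. Cache: [cherry]
  2. access cherry: HIT. Next use of cherry: step 3. Cache: [cherry]
  3. access cherry: HIT. Next use of cherry: step 4. Cache: [cherry]
  4. access cherry: HIT. Next use of cherry: step 6. Cache: [cherry]
  5. access pear: MISS. Cache: [cherry pear]
  6. access cherry: HIT. Next use of cherry: step 8. Cache: [cherry pear]
  7. access mango: MISS, evict pear (next use: step 20). Cache: [cherry mango]
  8. access cherry: HIT. Next use of cherry: step 11. Cache: [cherry mango]
  9. access mango: HIT. Next use of mango: step 10. Cache: [cherry mango]
  10. access mango: HIT. Next use of mango: step 13. Cache: [cherry mango]
  11. access cherry: HIT. Next use of cherry: step 12. Cache: [cherry mango]
  12. access cherry: HIT. Next use of cherry: never. Cache: [cherry mango]
  13. access mango: HIT. Next use of mango: step 15. Cache: [cherry mango]
  14. access lemon: MISS, evict cherry (next use: never). Cache: [mango lemon]
  15. access mango: HIT. Next use of mango: step 16. Cache: [mango lemon]
  16. access mango: HIT. Next use of mango: step 17. Cache: [mango lemon]
  17. access mango: HIT. Next use of mango: step 18. Cache: [mango lemon]
  18. access mango: HIT. Next use of mango: never. Cache: [mango lemon]
  19. access lemon: HIT. Next use of lemon: never. Cache: [mango lemon]
  20. access pear: MISS, evict mango (next use: never). Cache: [lemon pear]
  21. access pear: HIT. Next use of pear: never. Cache: [lemon pear]
Total: 16 hits, 5 misses, 3 evictions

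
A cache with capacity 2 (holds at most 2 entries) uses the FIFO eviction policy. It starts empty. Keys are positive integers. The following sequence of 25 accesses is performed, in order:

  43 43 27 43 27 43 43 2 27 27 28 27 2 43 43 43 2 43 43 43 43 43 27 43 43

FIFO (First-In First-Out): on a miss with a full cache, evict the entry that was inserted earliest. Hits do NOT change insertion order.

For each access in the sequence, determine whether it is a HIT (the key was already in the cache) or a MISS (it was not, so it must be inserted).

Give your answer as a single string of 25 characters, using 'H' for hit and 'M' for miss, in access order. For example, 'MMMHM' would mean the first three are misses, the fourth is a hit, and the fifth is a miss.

Answer: MHMHHHHMHHMMMMHHHHHHHHMHH

Derivation:
FIFO simulation (capacity=2):
  1. access 43: MISS. Cache (old->new): [43]
  2. access 43: HIT. Cache (old->new): [43]
  3. access 27: MISS. Cache (old->new): [43 27]
  4. access 43: HIT. Cache (old->new): [43 27]
  5. access 27: HIT. Cache (old->new): [43 27]
  6. access 43: HIT. Cache (old->new): [43 27]
  7. access 43: HIT. Cache (old->new): [43 27]
  8. access 2: MISS, evict 43. Cache (old->new): [27 2]
  9. access 27: HIT. Cache (old->new): [27 2]
  10. access 27: HIT. Cache (old->new): [27 2]
  11. access 28: MISS, evict 27. Cache (old->new): [2 28]
  12. access 27: MISS, evict 2. Cache (old->new): [28 27]
  13. access 2: MISS, evict 28. Cache (old->new): [27 2]
  14. access 43: MISS, evict 27. Cache (old->new): [2 43]
  15. access 43: HIT. Cache (old->new): [2 43]
  16. access 43: HIT. Cache (old->new): [2 43]
  17. access 2: HIT. Cache (old->new): [2 43]
  18. access 43: HIT. Cache (old->new): [2 43]
  19. access 43: HIT. Cache (old->new): [2 43]
  20. access 43: HIT. Cache (old->new): [2 43]
  21. access 43: HIT. Cache (old->new): [2 43]
  22. access 43: HIT. Cache (old->new): [2 43]
  23. access 27: MISS, evict 2. Cache (old->new): [43 27]
  24. access 43: HIT. Cache (old->new): [43 27]
  25. access 43: HIT. Cache (old->new): [43 27]
Total: 17 hits, 8 misses, 6 evictions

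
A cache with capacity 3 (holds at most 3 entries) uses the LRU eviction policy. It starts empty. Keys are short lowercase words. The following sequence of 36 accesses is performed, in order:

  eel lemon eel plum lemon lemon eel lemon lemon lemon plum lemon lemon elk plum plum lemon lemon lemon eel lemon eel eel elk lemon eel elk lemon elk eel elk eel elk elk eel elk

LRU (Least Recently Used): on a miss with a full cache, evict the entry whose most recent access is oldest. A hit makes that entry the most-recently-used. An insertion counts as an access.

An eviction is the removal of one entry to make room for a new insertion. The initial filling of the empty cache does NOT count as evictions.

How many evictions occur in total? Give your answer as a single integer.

Answer: 3

Derivation:
LRU simulation (capacity=3):
  1. access eel: MISS. Cache (LRU->MRU): [eel]
  2. access lemon: MISS. Cache (LRU->MRU): [eel lemon]
  3. access eel: HIT. Cache (LRU->MRU): [lemon eel]
  4. access plum: MISS. Cache (LRU->MRU): [lemon eel plum]
  5. access lemon: HIT. Cache (LRU->MRU): [eel plum lemon]
  6. access lemon: HIT. Cache (LRU->MRU): [eel plum lemon]
  7. access eel: HIT. Cache (LRU->MRU): [plum lemon eel]
  8. access lemon: HIT. Cache (LRU->MRU): [plum eel lemon]
  9. access lemon: HIT. Cache (LRU->MRU): [plum eel lemon]
  10. access lemon: HIT. Cache (LRU->MRU): [plum eel lemon]
  11. access plum: HIT. Cache (LRU->MRU): [eel lemon plum]
  12. access lemon: HIT. Cache (LRU->MRU): [eel plum lemon]
  13. access lemon: HIT. Cache (LRU->MRU): [eel plum lemon]
  14. access elk: MISS, evict eel. Cache (LRU->MRU): [plum lemon elk]
  15. access plum: HIT. Cache (LRU->MRU): [lemon elk plum]
  16. access plum: HIT. Cache (LRU->MRU): [lemon elk plum]
  17. access lemon: HIT. Cache (LRU->MRU): [elk plum lemon]
  18. access lemon: HIT. Cache (LRU->MRU): [elk plum lemon]
  19. access lemon: HIT. Cache (LRU->MRU): [elk plum lemon]
  20. access eel: MISS, evict elk. Cache (LRU->MRU): [plum lemon eel]
  21. access lemon: HIT. Cache (LRU->MRU): [plum eel lemon]
  22. access eel: HIT. Cache (LRU->MRU): [plum lemon eel]
  23. access eel: HIT. Cache (LRU->MRU): [plum lemon eel]
  24. access elk: MISS, evict plum. Cache (LRU->MRU): [lemon eel elk]
  25. access lemon: HIT. Cache (LRU->MRU): [eel elk lemon]
  26. access eel: HIT. Cache (LRU->MRU): [elk lemon eel]
  27. access elk: HIT. Cache (LRU->MRU): [lemon eel elk]
  28. access lemon: HIT. Cache (LRU->MRU): [eel elk lemon]
  29. access elk: HIT. Cache (LRU->MRU): [eel lemon elk]
  30. access eel: HIT. Cache (LRU->MRU): [lemon elk eel]
  31. access elk: HIT. Cache (LRU->MRU): [lemon eel elk]
  32. access eel: HIT. Cache (LRU->MRU): [lemon elk eel]
  33. access elk: HIT. Cache (LRU->MRU): [lemon eel elk]
  34. access elk: HIT. Cache (LRU->MRU): [lemon eel elk]
  35. access eel: HIT. Cache (LRU->MRU): [lemon elk eel]
  36. access elk: HIT. Cache (LRU->MRU): [lemon eel elk]
Total: 30 hits, 6 misses, 3 evictions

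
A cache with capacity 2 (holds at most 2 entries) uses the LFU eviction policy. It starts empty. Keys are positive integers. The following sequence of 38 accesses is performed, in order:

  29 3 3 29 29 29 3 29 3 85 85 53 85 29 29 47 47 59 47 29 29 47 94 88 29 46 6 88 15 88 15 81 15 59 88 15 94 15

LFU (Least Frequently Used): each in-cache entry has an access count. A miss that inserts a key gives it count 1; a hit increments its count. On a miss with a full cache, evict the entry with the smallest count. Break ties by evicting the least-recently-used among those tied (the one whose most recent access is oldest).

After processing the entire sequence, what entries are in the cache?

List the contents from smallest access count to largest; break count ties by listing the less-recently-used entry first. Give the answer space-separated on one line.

Answer: 15 29

Derivation:
LFU simulation (capacity=2):
  1. access 29: MISS. Cache: [29(c=1)]
  2. access 3: MISS. Cache: [29(c=1) 3(c=1)]
  3. access 3: HIT, count now 2. Cache: [29(c=1) 3(c=2)]
  4. access 29: HIT, count now 2. Cache: [3(c=2) 29(c=2)]
  5. access 29: HIT, count now 3. Cache: [3(c=2) 29(c=3)]
  6. access 29: HIT, count now 4. Cache: [3(c=2) 29(c=4)]
  7. access 3: HIT, count now 3. Cache: [3(c=3) 29(c=4)]
  8. access 29: HIT, count now 5. Cache: [3(c=3) 29(c=5)]
  9. access 3: HIT, count now 4. Cache: [3(c=4) 29(c=5)]
  10. access 85: MISS, evict 3(c=4). Cache: [85(c=1) 29(c=5)]
  11. access 85: HIT, count now 2. Cache: [85(c=2) 29(c=5)]
  12. access 53: MISS, evict 85(c=2). Cache: [53(c=1) 29(c=5)]
  13. access 85: MISS, evict 53(c=1). Cache: [85(c=1) 29(c=5)]
  14. access 29: HIT, count now 6. Cache: [85(c=1) 29(c=6)]
  15. access 29: HIT, count now 7. Cache: [85(c=1) 29(c=7)]
  16. access 47: MISS, evict 85(c=1). Cache: [47(c=1) 29(c=7)]
  17. access 47: HIT, count now 2. Cache: [47(c=2) 29(c=7)]
  18. access 59: MISS, evict 47(c=2). Cache: [59(c=1) 29(c=7)]
  19. access 47: MISS, evict 59(c=1). Cache: [47(c=1) 29(c=7)]
  20. access 29: HIT, count now 8. Cache: [47(c=1) 29(c=8)]
  21. access 29: HIT, count now 9. Cache: [47(c=1) 29(c=9)]
  22. access 47: HIT, count now 2. Cache: [47(c=2) 29(c=9)]
  23. access 94: MISS, evict 47(c=2). Cache: [94(c=1) 29(c=9)]
  24. access 88: MISS, evict 94(c=1). Cache: [88(c=1) 29(c=9)]
  25. access 29: HIT, count now 10. Cache: [88(c=1) 29(c=10)]
  26. access 46: MISS, evict 88(c=1). Cache: [46(c=1) 29(c=10)]
  27. access 6: MISS, evict 46(c=1). Cache: [6(c=1) 29(c=10)]
  28. access 88: MISS, evict 6(c=1). Cache: [88(c=1) 29(c=10)]
  29. access 15: MISS, evict 88(c=1). Cache: [15(c=1) 29(c=10)]
  30. access 88: MISS, evict 15(c=1). Cache: [88(c=1) 29(c=10)]
  31. access 15: MISS, evict 88(c=1). Cache: [15(c=1) 29(c=10)]
  32. access 81: MISS, evict 15(c=1). Cache: [81(c=1) 29(c=10)]
  33. access 15: MISS, evict 81(c=1). Cache: [15(c=1) 29(c=10)]
  34. access 59: MISS, evict 15(c=1). Cache: [59(c=1) 29(c=10)]
  35. access 88: MISS, evict 59(c=1). Cache: [88(c=1) 29(c=10)]
  36. access 15: MISS, evict 88(c=1). Cache: [15(c=1) 29(c=10)]
  37. access 94: MISS, evict 15(c=1). Cache: [94(c=1) 29(c=10)]
  38. access 15: MISS, evict 94(c=1). Cache: [15(c=1) 29(c=10)]
Total: 15 hits, 23 misses, 21 evictions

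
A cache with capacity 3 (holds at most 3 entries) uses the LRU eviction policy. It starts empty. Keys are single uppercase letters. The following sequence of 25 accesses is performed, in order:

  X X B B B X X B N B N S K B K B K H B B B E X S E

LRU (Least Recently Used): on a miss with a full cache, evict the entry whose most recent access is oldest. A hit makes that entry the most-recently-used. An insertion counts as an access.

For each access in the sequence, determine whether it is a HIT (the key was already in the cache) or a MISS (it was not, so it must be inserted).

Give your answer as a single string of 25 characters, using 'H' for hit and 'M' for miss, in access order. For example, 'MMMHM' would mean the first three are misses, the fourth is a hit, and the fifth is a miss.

LRU simulation (capacity=3):
  1. access X: MISS. Cache (LRU->MRU): [X]
  2. access X: HIT. Cache (LRU->MRU): [X]
  3. access B: MISS. Cache (LRU->MRU): [X B]
  4. access B: HIT. Cache (LRU->MRU): [X B]
  5. access B: HIT. Cache (LRU->MRU): [X B]
  6. access X: HIT. Cache (LRU->MRU): [B X]
  7. access X: HIT. Cache (LRU->MRU): [B X]
  8. access B: HIT. Cache (LRU->MRU): [X B]
  9. access N: MISS. Cache (LRU->MRU): [X B N]
  10. access B: HIT. Cache (LRU->MRU): [X N B]
  11. access N: HIT. Cache (LRU->MRU): [X B N]
  12. access S: MISS, evict X. Cache (LRU->MRU): [B N S]
  13. access K: MISS, evict B. Cache (LRU->MRU): [N S K]
  14. access B: MISS, evict N. Cache (LRU->MRU): [S K B]
  15. access K: HIT. Cache (LRU->MRU): [S B K]
  16. access B: HIT. Cache (LRU->MRU): [S K B]
  17. access K: HIT. Cache (LRU->MRU): [S B K]
  18. access H: MISS, evict S. Cache (LRU->MRU): [B K H]
  19. access B: HIT. Cache (LRU->MRU): [K H B]
  20. access B: HIT. Cache (LRU->MRU): [K H B]
  21. access B: HIT. Cache (LRU->MRU): [K H B]
  22. access E: MISS, evict K. Cache (LRU->MRU): [H B E]
  23. access X: MISS, evict H. Cache (LRU->MRU): [B E X]
  24. access S: MISS, evict B. Cache (LRU->MRU): [E X S]
  25. access E: HIT. Cache (LRU->MRU): [X S E]
Total: 15 hits, 10 misses, 7 evictions

Answer: MHMHHHHHMHHMMMHHHMHHHMMMH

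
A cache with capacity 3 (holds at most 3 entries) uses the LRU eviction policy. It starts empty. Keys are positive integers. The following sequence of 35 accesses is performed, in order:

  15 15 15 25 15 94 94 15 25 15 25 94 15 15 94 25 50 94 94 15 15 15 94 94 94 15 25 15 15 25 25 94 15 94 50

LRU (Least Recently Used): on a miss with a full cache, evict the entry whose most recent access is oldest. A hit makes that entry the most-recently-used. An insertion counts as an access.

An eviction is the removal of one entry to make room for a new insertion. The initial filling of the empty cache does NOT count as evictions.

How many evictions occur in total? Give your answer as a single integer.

Answer: 4

Derivation:
LRU simulation (capacity=3):
  1. access 15: MISS. Cache (LRU->MRU): [15]
  2. access 15: HIT. Cache (LRU->MRU): [15]
  3. access 15: HIT. Cache (LRU->MRU): [15]
  4. access 25: MISS. Cache (LRU->MRU): [15 25]
  5. access 15: HIT. Cache (LRU->MRU): [25 15]
  6. access 94: MISS. Cache (LRU->MRU): [25 15 94]
  7. access 94: HIT. Cache (LRU->MRU): [25 15 94]
  8. access 15: HIT. Cache (LRU->MRU): [25 94 15]
  9. access 25: HIT. Cache (LRU->MRU): [94 15 25]
  10. access 15: HIT. Cache (LRU->MRU): [94 25 15]
  11. access 25: HIT. Cache (LRU->MRU): [94 15 25]
  12. access 94: HIT. Cache (LRU->MRU): [15 25 94]
  13. access 15: HIT. Cache (LRU->MRU): [25 94 15]
  14. access 15: HIT. Cache (LRU->MRU): [25 94 15]
  15. access 94: HIT. Cache (LRU->MRU): [25 15 94]
  16. access 25: HIT. Cache (LRU->MRU): [15 94 25]
  17. access 50: MISS, evict 15. Cache (LRU->MRU): [94 25 50]
  18. access 94: HIT. Cache (LRU->MRU): [25 50 94]
  19. access 94: HIT. Cache (LRU->MRU): [25 50 94]
  20. access 15: MISS, evict 25. Cache (LRU->MRU): [50 94 15]
  21. access 15: HIT. Cache (LRU->MRU): [50 94 15]
  22. access 15: HIT. Cache (LRU->MRU): [50 94 15]
  23. access 94: HIT. Cache (LRU->MRU): [50 15 94]
  24. access 94: HIT. Cache (LRU->MRU): [50 15 94]
  25. access 94: HIT. Cache (LRU->MRU): [50 15 94]
  26. access 15: HIT. Cache (LRU->MRU): [50 94 15]
  27. access 25: MISS, evict 50. Cache (LRU->MRU): [94 15 25]
  28. access 15: HIT. Cache (LRU->MRU): [94 25 15]
  29. access 15: HIT. Cache (LRU->MRU): [94 25 15]
  30. access 25: HIT. Cache (LRU->MRU): [94 15 25]
  31. access 25: HIT. Cache (LRU->MRU): [94 15 25]
  32. access 94: HIT. Cache (LRU->MRU): [15 25 94]
  33. access 15: HIT. Cache (LRU->MRU): [25 94 15]
  34. access 94: HIT. Cache (LRU->MRU): [25 15 94]
  35. access 50: MISS, evict 25. Cache (LRU->MRU): [15 94 50]
Total: 28 hits, 7 misses, 4 evictions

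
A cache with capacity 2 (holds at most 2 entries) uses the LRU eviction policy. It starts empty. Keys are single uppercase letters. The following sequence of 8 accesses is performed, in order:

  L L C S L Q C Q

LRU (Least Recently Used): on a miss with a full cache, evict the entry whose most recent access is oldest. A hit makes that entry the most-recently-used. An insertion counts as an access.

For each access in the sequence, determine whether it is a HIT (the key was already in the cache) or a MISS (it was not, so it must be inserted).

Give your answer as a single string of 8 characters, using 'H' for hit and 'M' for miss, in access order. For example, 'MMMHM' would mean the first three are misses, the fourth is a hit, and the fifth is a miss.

LRU simulation (capacity=2):
  1. access L: MISS. Cache (LRU->MRU): [L]
  2. access L: HIT. Cache (LRU->MRU): [L]
  3. access C: MISS. Cache (LRU->MRU): [L C]
  4. access S: MISS, evict L. Cache (LRU->MRU): [C S]
  5. access L: MISS, evict C. Cache (LRU->MRU): [S L]
  6. access Q: MISS, evict S. Cache (LRU->MRU): [L Q]
  7. access C: MISS, evict L. Cache (LRU->MRU): [Q C]
  8. access Q: HIT. Cache (LRU->MRU): [C Q]
Total: 2 hits, 6 misses, 4 evictions

Answer: MHMMMMMH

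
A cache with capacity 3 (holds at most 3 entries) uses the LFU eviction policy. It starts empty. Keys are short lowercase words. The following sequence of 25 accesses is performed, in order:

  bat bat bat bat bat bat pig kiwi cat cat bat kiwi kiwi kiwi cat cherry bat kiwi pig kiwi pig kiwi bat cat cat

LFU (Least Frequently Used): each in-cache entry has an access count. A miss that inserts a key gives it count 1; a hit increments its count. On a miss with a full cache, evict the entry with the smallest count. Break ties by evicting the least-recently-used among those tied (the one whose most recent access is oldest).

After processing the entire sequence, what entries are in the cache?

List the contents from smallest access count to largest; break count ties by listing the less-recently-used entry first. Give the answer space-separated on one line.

Answer: cat kiwi bat

Derivation:
LFU simulation (capacity=3):
  1. access bat: MISS. Cache: [bat(c=1)]
  2. access bat: HIT, count now 2. Cache: [bat(c=2)]
  3. access bat: HIT, count now 3. Cache: [bat(c=3)]
  4. access bat: HIT, count now 4. Cache: [bat(c=4)]
  5. access bat: HIT, count now 5. Cache: [bat(c=5)]
  6. access bat: HIT, count now 6. Cache: [bat(c=6)]
  7. access pig: MISS. Cache: [pig(c=1) bat(c=6)]
  8. access kiwi: MISS. Cache: [pig(c=1) kiwi(c=1) bat(c=6)]
  9. access cat: MISS, evict pig(c=1). Cache: [kiwi(c=1) cat(c=1) bat(c=6)]
  10. access cat: HIT, count now 2. Cache: [kiwi(c=1) cat(c=2) bat(c=6)]
  11. access bat: HIT, count now 7. Cache: [kiwi(c=1) cat(c=2) bat(c=7)]
  12. access kiwi: HIT, count now 2. Cache: [cat(c=2) kiwi(c=2) bat(c=7)]
  13. access kiwi: HIT, count now 3. Cache: [cat(c=2) kiwi(c=3) bat(c=7)]
  14. access kiwi: HIT, count now 4. Cache: [cat(c=2) kiwi(c=4) bat(c=7)]
  15. access cat: HIT, count now 3. Cache: [cat(c=3) kiwi(c=4) bat(c=7)]
  16. access cherry: MISS, evict cat(c=3). Cache: [cherry(c=1) kiwi(c=4) bat(c=7)]
  17. access bat: HIT, count now 8. Cache: [cherry(c=1) kiwi(c=4) bat(c=8)]
  18. access kiwi: HIT, count now 5. Cache: [cherry(c=1) kiwi(c=5) bat(c=8)]
  19. access pig: MISS, evict cherry(c=1). Cache: [pig(c=1) kiwi(c=5) bat(c=8)]
  20. access kiwi: HIT, count now 6. Cache: [pig(c=1) kiwi(c=6) bat(c=8)]
  21. access pig: HIT, count now 2. Cache: [pig(c=2) kiwi(c=6) bat(c=8)]
  22. access kiwi: HIT, count now 7. Cache: [pig(c=2) kiwi(c=7) bat(c=8)]
  23. access bat: HIT, count now 9. Cache: [pig(c=2) kiwi(c=7) bat(c=9)]
  24. access cat: MISS, evict pig(c=2). Cache: [cat(c=1) kiwi(c=7) bat(c=9)]
  25. access cat: HIT, count now 2. Cache: [cat(c=2) kiwi(c=7) bat(c=9)]
Total: 18 hits, 7 misses, 4 evictions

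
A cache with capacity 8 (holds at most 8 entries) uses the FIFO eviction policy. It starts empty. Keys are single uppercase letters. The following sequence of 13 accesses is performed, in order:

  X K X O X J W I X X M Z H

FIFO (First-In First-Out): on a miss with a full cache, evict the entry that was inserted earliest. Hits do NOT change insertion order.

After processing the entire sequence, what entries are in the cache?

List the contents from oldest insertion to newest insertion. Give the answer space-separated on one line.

Answer: K O J W I M Z H

Derivation:
FIFO simulation (capacity=8):
  1. access X: MISS. Cache (old->new): [X]
  2. access K: MISS. Cache (old->new): [X K]
  3. access X: HIT. Cache (old->new): [X K]
  4. access O: MISS. Cache (old->new): [X K O]
  5. access X: HIT. Cache (old->new): [X K O]
  6. access J: MISS. Cache (old->new): [X K O J]
  7. access W: MISS. Cache (old->new): [X K O J W]
  8. access I: MISS. Cache (old->new): [X K O J W I]
  9. access X: HIT. Cache (old->new): [X K O J W I]
  10. access X: HIT. Cache (old->new): [X K O J W I]
  11. access M: MISS. Cache (old->new): [X K O J W I M]
  12. access Z: MISS. Cache (old->new): [X K O J W I M Z]
  13. access H: MISS, evict X. Cache (old->new): [K O J W I M Z H]
Total: 4 hits, 9 misses, 1 evictions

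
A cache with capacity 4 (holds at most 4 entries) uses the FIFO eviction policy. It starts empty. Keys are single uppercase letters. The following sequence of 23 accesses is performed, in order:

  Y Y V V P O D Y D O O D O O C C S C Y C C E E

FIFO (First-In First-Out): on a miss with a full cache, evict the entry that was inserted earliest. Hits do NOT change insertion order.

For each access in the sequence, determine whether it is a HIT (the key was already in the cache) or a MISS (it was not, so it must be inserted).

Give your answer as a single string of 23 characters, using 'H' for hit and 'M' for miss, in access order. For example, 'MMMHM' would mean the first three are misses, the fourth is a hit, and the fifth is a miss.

Answer: MHMHMMMMHHHHHHMHMHHHHMH

Derivation:
FIFO simulation (capacity=4):
  1. access Y: MISS. Cache (old->new): [Y]
  2. access Y: HIT. Cache (old->new): [Y]
  3. access V: MISS. Cache (old->new): [Y V]
  4. access V: HIT. Cache (old->new): [Y V]
  5. access P: MISS. Cache (old->new): [Y V P]
  6. access O: MISS. Cache (old->new): [Y V P O]
  7. access D: MISS, evict Y. Cache (old->new): [V P O D]
  8. access Y: MISS, evict V. Cache (old->new): [P O D Y]
  9. access D: HIT. Cache (old->new): [P O D Y]
  10. access O: HIT. Cache (old->new): [P O D Y]
  11. access O: HIT. Cache (old->new): [P O D Y]
  12. access D: HIT. Cache (old->new): [P O D Y]
  13. access O: HIT. Cache (old->new): [P O D Y]
  14. access O: HIT. Cache (old->new): [P O D Y]
  15. access C: MISS, evict P. Cache (old->new): [O D Y C]
  16. access C: HIT. Cache (old->new): [O D Y C]
  17. access S: MISS, evict O. Cache (old->new): [D Y C S]
  18. access C: HIT. Cache (old->new): [D Y C S]
  19. access Y: HIT. Cache (old->new): [D Y C S]
  20. access C: HIT. Cache (old->new): [D Y C S]
  21. access C: HIT. Cache (old->new): [D Y C S]
  22. access E: MISS, evict D. Cache (old->new): [Y C S E]
  23. access E: HIT. Cache (old->new): [Y C S E]
Total: 14 hits, 9 misses, 5 evictions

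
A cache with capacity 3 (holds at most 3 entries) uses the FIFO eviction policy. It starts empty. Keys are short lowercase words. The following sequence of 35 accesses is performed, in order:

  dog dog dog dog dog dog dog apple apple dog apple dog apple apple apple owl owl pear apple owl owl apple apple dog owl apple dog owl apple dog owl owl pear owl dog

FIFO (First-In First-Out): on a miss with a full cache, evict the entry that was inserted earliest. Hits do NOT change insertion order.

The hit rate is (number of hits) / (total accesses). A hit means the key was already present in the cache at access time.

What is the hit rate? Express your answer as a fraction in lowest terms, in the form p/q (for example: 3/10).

FIFO simulation (capacity=3):
  1. access dog: MISS. Cache (old->new): [dog]
  2. access dog: HIT. Cache (old->new): [dog]
  3. access dog: HIT. Cache (old->new): [dog]
  4. access dog: HIT. Cache (old->new): [dog]
  5. access dog: HIT. Cache (old->new): [dog]
  6. access dog: HIT. Cache (old->new): [dog]
  7. access dog: HIT. Cache (old->new): [dog]
  8. access apple: MISS. Cache (old->new): [dog apple]
  9. access apple: HIT. Cache (old->new): [dog apple]
  10. access dog: HIT. Cache (old->new): [dog apple]
  11. access apple: HIT. Cache (old->new): [dog apple]
  12. access dog: HIT. Cache (old->new): [dog apple]
  13. access apple: HIT. Cache (old->new): [dog apple]
  14. access apple: HIT. Cache (old->new): [dog apple]
  15. access apple: HIT. Cache (old->new): [dog apple]
  16. access owl: MISS. Cache (old->new): [dog apple owl]
  17. access owl: HIT. Cache (old->new): [dog apple owl]
  18. access pear: MISS, evict dog. Cache (old->new): [apple owl pear]
  19. access apple: HIT. Cache (old->new): [apple owl pear]
  20. access owl: HIT. Cache (old->new): [apple owl pear]
  21. access owl: HIT. Cache (old->new): [apple owl pear]
  22. access apple: HIT. Cache (old->new): [apple owl pear]
  23. access apple: HIT. Cache (old->new): [apple owl pear]
  24. access dog: MISS, evict apple. Cache (old->new): [owl pear dog]
  25. access owl: HIT. Cache (old->new): [owl pear dog]
  26. access apple: MISS, evict owl. Cache (old->new): [pear dog apple]
  27. access dog: HIT. Cache (old->new): [pear dog apple]
  28. access owl: MISS, evict pear. Cache (old->new): [dog apple owl]
  29. access apple: HIT. Cache (old->new): [dog apple owl]
  30. access dog: HIT. Cache (old->new): [dog apple owl]
  31. access owl: HIT. Cache (old->new): [dog apple owl]
  32. access owl: HIT. Cache (old->new): [dog apple owl]
  33. access pear: MISS, evict dog. Cache (old->new): [apple owl pear]
  34. access owl: HIT. Cache (old->new): [apple owl pear]
  35. access dog: MISS, evict apple. Cache (old->new): [owl pear dog]
Total: 26 hits, 9 misses, 6 evictions

Hit rate = 26/35

Answer: 26/35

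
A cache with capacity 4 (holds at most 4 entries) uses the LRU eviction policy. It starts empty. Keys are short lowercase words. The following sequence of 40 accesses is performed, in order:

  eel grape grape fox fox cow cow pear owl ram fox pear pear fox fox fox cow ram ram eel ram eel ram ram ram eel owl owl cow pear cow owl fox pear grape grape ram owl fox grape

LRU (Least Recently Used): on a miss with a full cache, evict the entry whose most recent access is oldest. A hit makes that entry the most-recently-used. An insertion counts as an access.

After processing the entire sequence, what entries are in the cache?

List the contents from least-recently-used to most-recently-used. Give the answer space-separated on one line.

LRU simulation (capacity=4):
  1. access eel: MISS. Cache (LRU->MRU): [eel]
  2. access grape: MISS. Cache (LRU->MRU): [eel grape]
  3. access grape: HIT. Cache (LRU->MRU): [eel grape]
  4. access fox: MISS. Cache (LRU->MRU): [eel grape fox]
  5. access fox: HIT. Cache (LRU->MRU): [eel grape fox]
  6. access cow: MISS. Cache (LRU->MRU): [eel grape fox cow]
  7. access cow: HIT. Cache (LRU->MRU): [eel grape fox cow]
  8. access pear: MISS, evict eel. Cache (LRU->MRU): [grape fox cow pear]
  9. access owl: MISS, evict grape. Cache (LRU->MRU): [fox cow pear owl]
  10. access ram: MISS, evict fox. Cache (LRU->MRU): [cow pear owl ram]
  11. access fox: MISS, evict cow. Cache (LRU->MRU): [pear owl ram fox]
  12. access pear: HIT. Cache (LRU->MRU): [owl ram fox pear]
  13. access pear: HIT. Cache (LRU->MRU): [owl ram fox pear]
  14. access fox: HIT. Cache (LRU->MRU): [owl ram pear fox]
  15. access fox: HIT. Cache (LRU->MRU): [owl ram pear fox]
  16. access fox: HIT. Cache (LRU->MRU): [owl ram pear fox]
  17. access cow: MISS, evict owl. Cache (LRU->MRU): [ram pear fox cow]
  18. access ram: HIT. Cache (LRU->MRU): [pear fox cow ram]
  19. access ram: HIT. Cache (LRU->MRU): [pear fox cow ram]
  20. access eel: MISS, evict pear. Cache (LRU->MRU): [fox cow ram eel]
  21. access ram: HIT. Cache (LRU->MRU): [fox cow eel ram]
  22. access eel: HIT. Cache (LRU->MRU): [fox cow ram eel]
  23. access ram: HIT. Cache (LRU->MRU): [fox cow eel ram]
  24. access ram: HIT. Cache (LRU->MRU): [fox cow eel ram]
  25. access ram: HIT. Cache (LRU->MRU): [fox cow eel ram]
  26. access eel: HIT. Cache (LRU->MRU): [fox cow ram eel]
  27. access owl: MISS, evict fox. Cache (LRU->MRU): [cow ram eel owl]
  28. access owl: HIT. Cache (LRU->MRU): [cow ram eel owl]
  29. access cow: HIT. Cache (LRU->MRU): [ram eel owl cow]
  30. access pear: MISS, evict ram. Cache (LRU->MRU): [eel owl cow pear]
  31. access cow: HIT. Cache (LRU->MRU): [eel owl pear cow]
  32. access owl: HIT. Cache (LRU->MRU): [eel pear cow owl]
  33. access fox: MISS, evict eel. Cache (LRU->MRU): [pear cow owl fox]
  34. access pear: HIT. Cache (LRU->MRU): [cow owl fox pear]
  35. access grape: MISS, evict cow. Cache (LRU->MRU): [owl fox pear grape]
  36. access grape: HIT. Cache (LRU->MRU): [owl fox pear grape]
  37. access ram: MISS, evict owl. Cache (LRU->MRU): [fox pear grape ram]
  38. access owl: MISS, evict fox. Cache (LRU->MRU): [pear grape ram owl]
  39. access fox: MISS, evict pear. Cache (LRU->MRU): [grape ram owl fox]
  40. access grape: HIT. Cache (LRU->MRU): [ram owl fox grape]
Total: 23 hits, 17 misses, 13 evictions

Answer: ram owl fox grape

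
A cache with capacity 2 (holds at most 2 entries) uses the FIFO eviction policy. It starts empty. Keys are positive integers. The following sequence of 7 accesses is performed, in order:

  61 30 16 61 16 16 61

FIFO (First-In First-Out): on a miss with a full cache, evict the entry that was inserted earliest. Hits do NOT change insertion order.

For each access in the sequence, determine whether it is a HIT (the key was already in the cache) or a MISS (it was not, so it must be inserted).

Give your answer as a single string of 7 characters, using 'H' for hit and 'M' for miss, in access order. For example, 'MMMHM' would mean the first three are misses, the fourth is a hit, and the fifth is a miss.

FIFO simulation (capacity=2):
  1. access 61: MISS. Cache (old->new): [61]
  2. access 30: MISS. Cache (old->new): [61 30]
  3. access 16: MISS, evict 61. Cache (old->new): [30 16]
  4. access 61: MISS, evict 30. Cache (old->new): [16 61]
  5. access 16: HIT. Cache (old->new): [16 61]
  6. access 16: HIT. Cache (old->new): [16 61]
  7. access 61: HIT. Cache (old->new): [16 61]
Total: 3 hits, 4 misses, 2 evictions

Answer: MMMMHHH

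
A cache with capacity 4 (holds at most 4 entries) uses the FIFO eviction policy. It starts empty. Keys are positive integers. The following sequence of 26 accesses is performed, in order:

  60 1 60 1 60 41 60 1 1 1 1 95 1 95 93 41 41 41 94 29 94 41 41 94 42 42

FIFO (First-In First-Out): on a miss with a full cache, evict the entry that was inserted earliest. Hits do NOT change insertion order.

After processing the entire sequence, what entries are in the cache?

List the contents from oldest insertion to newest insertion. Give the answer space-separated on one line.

FIFO simulation (capacity=4):
  1. access 60: MISS. Cache (old->new): [60]
  2. access 1: MISS. Cache (old->new): [60 1]
  3. access 60: HIT. Cache (old->new): [60 1]
  4. access 1: HIT. Cache (old->new): [60 1]
  5. access 60: HIT. Cache (old->new): [60 1]
  6. access 41: MISS. Cache (old->new): [60 1 41]
  7. access 60: HIT. Cache (old->new): [60 1 41]
  8. access 1: HIT. Cache (old->new): [60 1 41]
  9. access 1: HIT. Cache (old->new): [60 1 41]
  10. access 1: HIT. Cache (old->new): [60 1 41]
  11. access 1: HIT. Cache (old->new): [60 1 41]
  12. access 95: MISS. Cache (old->new): [60 1 41 95]
  13. access 1: HIT. Cache (old->new): [60 1 41 95]
  14. access 95: HIT. Cache (old->new): [60 1 41 95]
  15. access 93: MISS, evict 60. Cache (old->new): [1 41 95 93]
  16. access 41: HIT. Cache (old->new): [1 41 95 93]
  17. access 41: HIT. Cache (old->new): [1 41 95 93]
  18. access 41: HIT. Cache (old->new): [1 41 95 93]
  19. access 94: MISS, evict 1. Cache (old->new): [41 95 93 94]
  20. access 29: MISS, evict 41. Cache (old->new): [95 93 94 29]
  21. access 94: HIT. Cache (old->new): [95 93 94 29]
  22. access 41: MISS, evict 95. Cache (old->new): [93 94 29 41]
  23. access 41: HIT. Cache (old->new): [93 94 29 41]
  24. access 94: HIT. Cache (old->new): [93 94 29 41]
  25. access 42: MISS, evict 93. Cache (old->new): [94 29 41 42]
  26. access 42: HIT. Cache (old->new): [94 29 41 42]
Total: 17 hits, 9 misses, 5 evictions

Answer: 94 29 41 42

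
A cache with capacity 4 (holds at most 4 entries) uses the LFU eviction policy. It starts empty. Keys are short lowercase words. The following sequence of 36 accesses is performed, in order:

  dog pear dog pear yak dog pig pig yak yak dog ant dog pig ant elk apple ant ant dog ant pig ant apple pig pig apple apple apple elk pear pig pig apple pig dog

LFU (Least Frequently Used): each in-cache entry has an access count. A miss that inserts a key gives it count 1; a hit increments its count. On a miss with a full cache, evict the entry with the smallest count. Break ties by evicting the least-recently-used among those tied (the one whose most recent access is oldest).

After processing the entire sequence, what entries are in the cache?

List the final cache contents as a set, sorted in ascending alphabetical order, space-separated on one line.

LFU simulation (capacity=4):
  1. access dog: MISS. Cache: [dog(c=1)]
  2. access pear: MISS. Cache: [dog(c=1) pear(c=1)]
  3. access dog: HIT, count now 2. Cache: [pear(c=1) dog(c=2)]
  4. access pear: HIT, count now 2. Cache: [dog(c=2) pear(c=2)]
  5. access yak: MISS. Cache: [yak(c=1) dog(c=2) pear(c=2)]
  6. access dog: HIT, count now 3. Cache: [yak(c=1) pear(c=2) dog(c=3)]
  7. access pig: MISS. Cache: [yak(c=1) pig(c=1) pear(c=2) dog(c=3)]
  8. access pig: HIT, count now 2. Cache: [yak(c=1) pear(c=2) pig(c=2) dog(c=3)]
  9. access yak: HIT, count now 2. Cache: [pear(c=2) pig(c=2) yak(c=2) dog(c=3)]
  10. access yak: HIT, count now 3. Cache: [pear(c=2) pig(c=2) dog(c=3) yak(c=3)]
  11. access dog: HIT, count now 4. Cache: [pear(c=2) pig(c=2) yak(c=3) dog(c=4)]
  12. access ant: MISS, evict pear(c=2). Cache: [ant(c=1) pig(c=2) yak(c=3) dog(c=4)]
  13. access dog: HIT, count now 5. Cache: [ant(c=1) pig(c=2) yak(c=3) dog(c=5)]
  14. access pig: HIT, count now 3. Cache: [ant(c=1) yak(c=3) pig(c=3) dog(c=5)]
  15. access ant: HIT, count now 2. Cache: [ant(c=2) yak(c=3) pig(c=3) dog(c=5)]
  16. access elk: MISS, evict ant(c=2). Cache: [elk(c=1) yak(c=3) pig(c=3) dog(c=5)]
  17. access apple: MISS, evict elk(c=1). Cache: [apple(c=1) yak(c=3) pig(c=3) dog(c=5)]
  18. access ant: MISS, evict apple(c=1). Cache: [ant(c=1) yak(c=3) pig(c=3) dog(c=5)]
  19. access ant: HIT, count now 2. Cache: [ant(c=2) yak(c=3) pig(c=3) dog(c=5)]
  20. access dog: HIT, count now 6. Cache: [ant(c=2) yak(c=3) pig(c=3) dog(c=6)]
  21. access ant: HIT, count now 3. Cache: [yak(c=3) pig(c=3) ant(c=3) dog(c=6)]
  22. access pig: HIT, count now 4. Cache: [yak(c=3) ant(c=3) pig(c=4) dog(c=6)]
  23. access ant: HIT, count now 4. Cache: [yak(c=3) pig(c=4) ant(c=4) dog(c=6)]
  24. access apple: MISS, evict yak(c=3). Cache: [apple(c=1) pig(c=4) ant(c=4) dog(c=6)]
  25. access pig: HIT, count now 5. Cache: [apple(c=1) ant(c=4) pig(c=5) dog(c=6)]
  26. access pig: HIT, count now 6. Cache: [apple(c=1) ant(c=4) dog(c=6) pig(c=6)]
  27. access apple: HIT, count now 2. Cache: [apple(c=2) ant(c=4) dog(c=6) pig(c=6)]
  28. access apple: HIT, count now 3. Cache: [apple(c=3) ant(c=4) dog(c=6) pig(c=6)]
  29. access apple: HIT, count now 4. Cache: [ant(c=4) apple(c=4) dog(c=6) pig(c=6)]
  30. access elk: MISS, evict ant(c=4). Cache: [elk(c=1) apple(c=4) dog(c=6) pig(c=6)]
  31. access pear: MISS, evict elk(c=1). Cache: [pear(c=1) apple(c=4) dog(c=6) pig(c=6)]
  32. access pig: HIT, count now 7. Cache: [pear(c=1) apple(c=4) dog(c=6) pig(c=7)]
  33. access pig: HIT, count now 8. Cache: [pear(c=1) apple(c=4) dog(c=6) pig(c=8)]
  34. access apple: HIT, count now 5. Cache: [pear(c=1) apple(c=5) dog(c=6) pig(c=8)]
  35. access pig: HIT, count now 9. Cache: [pear(c=1) apple(c=5) dog(c=6) pig(c=9)]
  36. access dog: HIT, count now 7. Cache: [pear(c=1) apple(c=5) dog(c=7) pig(c=9)]
Total: 25 hits, 11 misses, 7 evictions

Answer: apple dog pear pig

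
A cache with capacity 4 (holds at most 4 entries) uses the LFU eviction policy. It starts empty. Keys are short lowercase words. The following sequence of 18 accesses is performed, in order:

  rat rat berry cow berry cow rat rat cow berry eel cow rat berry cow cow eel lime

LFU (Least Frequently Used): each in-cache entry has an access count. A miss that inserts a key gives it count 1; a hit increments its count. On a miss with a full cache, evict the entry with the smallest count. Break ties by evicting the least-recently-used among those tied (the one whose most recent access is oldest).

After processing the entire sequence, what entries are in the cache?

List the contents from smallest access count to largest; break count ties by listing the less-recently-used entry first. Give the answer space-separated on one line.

LFU simulation (capacity=4):
  1. access rat: MISS. Cache: [rat(c=1)]
  2. access rat: HIT, count now 2. Cache: [rat(c=2)]
  3. access berry: MISS. Cache: [berry(c=1) rat(c=2)]
  4. access cow: MISS. Cache: [berry(c=1) cow(c=1) rat(c=2)]
  5. access berry: HIT, count now 2. Cache: [cow(c=1) rat(c=2) berry(c=2)]
  6. access cow: HIT, count now 2. Cache: [rat(c=2) berry(c=2) cow(c=2)]
  7. access rat: HIT, count now 3. Cache: [berry(c=2) cow(c=2) rat(c=3)]
  8. access rat: HIT, count now 4. Cache: [berry(c=2) cow(c=2) rat(c=4)]
  9. access cow: HIT, count now 3. Cache: [berry(c=2) cow(c=3) rat(c=4)]
  10. access berry: HIT, count now 3. Cache: [cow(c=3) berry(c=3) rat(c=4)]
  11. access eel: MISS. Cache: [eel(c=1) cow(c=3) berry(c=3) rat(c=4)]
  12. access cow: HIT, count now 4. Cache: [eel(c=1) berry(c=3) rat(c=4) cow(c=4)]
  13. access rat: HIT, count now 5. Cache: [eel(c=1) berry(c=3) cow(c=4) rat(c=5)]
  14. access berry: HIT, count now 4. Cache: [eel(c=1) cow(c=4) berry(c=4) rat(c=5)]
  15. access cow: HIT, count now 5. Cache: [eel(c=1) berry(c=4) rat(c=5) cow(c=5)]
  16. access cow: HIT, count now 6. Cache: [eel(c=1) berry(c=4) rat(c=5) cow(c=6)]
  17. access eel: HIT, count now 2. Cache: [eel(c=2) berry(c=4) rat(c=5) cow(c=6)]
  18. access lime: MISS, evict eel(c=2). Cache: [lime(c=1) berry(c=4) rat(c=5) cow(c=6)]
Total: 13 hits, 5 misses, 1 evictions

Answer: lime berry rat cow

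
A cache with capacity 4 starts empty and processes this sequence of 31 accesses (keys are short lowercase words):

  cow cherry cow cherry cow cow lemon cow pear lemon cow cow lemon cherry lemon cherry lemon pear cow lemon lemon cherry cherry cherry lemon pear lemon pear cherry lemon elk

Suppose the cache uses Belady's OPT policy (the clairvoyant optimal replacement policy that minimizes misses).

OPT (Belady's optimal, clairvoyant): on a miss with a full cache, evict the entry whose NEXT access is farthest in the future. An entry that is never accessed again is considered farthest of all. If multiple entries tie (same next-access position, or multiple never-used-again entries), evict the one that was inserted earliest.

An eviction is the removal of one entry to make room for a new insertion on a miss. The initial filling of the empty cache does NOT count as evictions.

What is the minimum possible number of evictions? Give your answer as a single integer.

Answer: 1

Derivation:
OPT (Belady) simulation (capacity=4):
  1. access cow: MISS. Cache: [cow]
  2. access cherry: MISS. Cache: [cow cherry]
  3. access cow: HIT. Next use of cow: step 5. Cache: [cow cherry]
  4. access cherry: HIT. Next use of cherry: step 14. Cache: [cow cherry]
  5. access cow: HIT. Next use of cow: step 6. Cache: [cow cherry]
  6. access cow: HIT. Next use of cow: step 8. Cache: [cow cherry]
  7. access lemon: MISS. Cache: [cow cherry lemon]
  8. access cow: HIT. Next use of cow: step 11. Cache: [cow cherry lemon]
  9. access pear: MISS. Cache: [cow cherry lemon pear]
  10. access lemon: HIT. Next use of lemon: step 13. Cache: [cow cherry lemon pear]
  11. access cow: HIT. Next use of cow: step 12. Cache: [cow cherry lemon pear]
  12. access cow: HIT. Next use of cow: step 19. Cache: [cow cherry lemon pear]
  13. access lemon: HIT. Next use of lemon: step 15. Cache: [cow cherry lemon pear]
  14. access cherry: HIT. Next use of cherry: step 16. Cache: [cow cherry lemon pear]
  15. access lemon: HIT. Next use of lemon: step 17. Cache: [cow cherry lemon pear]
  16. access cherry: HIT. Next use of cherry: step 22. Cache: [cow cherry lemon pear]
  17. access lemon: HIT. Next use of lemon: step 20. Cache: [cow cherry lemon pear]
  18. access pear: HIT. Next use of pear: step 26. Cache: [cow cherry lemon pear]
  19. access cow: HIT. Next use of cow: never. Cache: [cow cherry lemon pear]
  20. access lemon: HIT. Next use of lemon: step 21. Cache: [cow cherry lemon pear]
  21. access lemon: HIT. Next use of lemon: step 25. Cache: [cow cherry lemon pear]
  22. access cherry: HIT. Next use of cherry: step 23. Cache: [cow cherry lemon pear]
  23. access cherry: HIT. Next use of cherry: step 24. Cache: [cow cherry lemon pear]
  24. access cherry: HIT. Next use of cherry: step 29. Cache: [cow cherry lemon pear]
  25. access lemon: HIT. Next use of lemon: step 27. Cache: [cow cherry lemon pear]
  26. access pear: HIT. Next use of pear: step 28. Cache: [cow cherry lemon pear]
  27. access lemon: HIT. Next use of lemon: step 30. Cache: [cow cherry lemon pear]
  28. access pear: HIT. Next use of pear: never. Cache: [cow cherry lemon pear]
  29. access cherry: HIT. Next use of cherry: never. Cache: [cow cherry lemon pear]
  30. access lemon: HIT. Next use of lemon: never. Cache: [cow cherry lemon pear]
  31. access elk: MISS, evict cow (next use: never). Cache: [cherry lemon pear elk]
Total: 26 hits, 5 misses, 1 evictions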